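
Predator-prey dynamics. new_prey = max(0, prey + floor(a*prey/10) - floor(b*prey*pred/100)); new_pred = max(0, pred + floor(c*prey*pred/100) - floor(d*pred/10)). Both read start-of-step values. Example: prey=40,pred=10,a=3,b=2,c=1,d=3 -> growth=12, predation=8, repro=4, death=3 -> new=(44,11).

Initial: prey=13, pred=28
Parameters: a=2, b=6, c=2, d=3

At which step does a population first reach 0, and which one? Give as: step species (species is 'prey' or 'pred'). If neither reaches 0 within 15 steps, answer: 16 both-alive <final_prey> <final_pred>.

Answer: 1 prey

Derivation:
Step 1: prey: 13+2-21=0; pred: 28+7-8=27
First extinction: prey at step 1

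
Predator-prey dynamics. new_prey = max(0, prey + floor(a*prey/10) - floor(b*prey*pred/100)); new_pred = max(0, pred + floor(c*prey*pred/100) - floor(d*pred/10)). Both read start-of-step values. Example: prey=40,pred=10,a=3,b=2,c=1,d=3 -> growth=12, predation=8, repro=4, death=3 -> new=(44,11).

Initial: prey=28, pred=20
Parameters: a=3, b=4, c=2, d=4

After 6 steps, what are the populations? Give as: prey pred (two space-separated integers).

Answer: 2 4

Derivation:
Step 1: prey: 28+8-22=14; pred: 20+11-8=23
Step 2: prey: 14+4-12=6; pred: 23+6-9=20
Step 3: prey: 6+1-4=3; pred: 20+2-8=14
Step 4: prey: 3+0-1=2; pred: 14+0-5=9
Step 5: prey: 2+0-0=2; pred: 9+0-3=6
Step 6: prey: 2+0-0=2; pred: 6+0-2=4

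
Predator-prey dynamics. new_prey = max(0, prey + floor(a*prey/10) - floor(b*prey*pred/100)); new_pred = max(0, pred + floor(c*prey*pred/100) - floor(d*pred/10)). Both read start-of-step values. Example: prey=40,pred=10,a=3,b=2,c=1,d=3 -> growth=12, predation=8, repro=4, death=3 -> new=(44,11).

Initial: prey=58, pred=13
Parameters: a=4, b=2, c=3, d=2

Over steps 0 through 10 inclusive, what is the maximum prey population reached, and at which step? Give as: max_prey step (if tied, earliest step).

Step 1: prey: 58+23-15=66; pred: 13+22-2=33
Step 2: prey: 66+26-43=49; pred: 33+65-6=92
Step 3: prey: 49+19-90=0; pred: 92+135-18=209
Step 4: prey: 0+0-0=0; pred: 209+0-41=168
Step 5: prey: 0+0-0=0; pred: 168+0-33=135
Step 6: prey: 0+0-0=0; pred: 135+0-27=108
Step 7: prey: 0+0-0=0; pred: 108+0-21=87
Step 8: prey: 0+0-0=0; pred: 87+0-17=70
Step 9: prey: 0+0-0=0; pred: 70+0-14=56
Step 10: prey: 0+0-0=0; pred: 56+0-11=45
Max prey = 66 at step 1

Answer: 66 1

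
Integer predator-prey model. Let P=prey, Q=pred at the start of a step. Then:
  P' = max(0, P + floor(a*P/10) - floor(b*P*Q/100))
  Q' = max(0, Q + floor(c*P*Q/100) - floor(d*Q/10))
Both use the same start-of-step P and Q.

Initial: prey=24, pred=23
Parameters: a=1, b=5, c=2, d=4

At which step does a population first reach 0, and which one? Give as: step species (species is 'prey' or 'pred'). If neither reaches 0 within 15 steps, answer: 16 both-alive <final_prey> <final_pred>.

Step 1: prey: 24+2-27=0; pred: 23+11-9=25
First extinction: prey at step 1

Answer: 1 prey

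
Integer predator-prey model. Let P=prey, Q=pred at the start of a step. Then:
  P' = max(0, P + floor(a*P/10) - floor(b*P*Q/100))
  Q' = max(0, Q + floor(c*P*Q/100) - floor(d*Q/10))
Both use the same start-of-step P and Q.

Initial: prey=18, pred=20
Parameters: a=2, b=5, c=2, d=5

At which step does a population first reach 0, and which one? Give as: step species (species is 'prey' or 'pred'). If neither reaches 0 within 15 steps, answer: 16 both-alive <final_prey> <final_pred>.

Answer: 16 both-alive 1 1

Derivation:
Step 1: prey: 18+3-18=3; pred: 20+7-10=17
Step 2: prey: 3+0-2=1; pred: 17+1-8=10
Step 3: prey: 1+0-0=1; pred: 10+0-5=5
Step 4: prey: 1+0-0=1; pred: 5+0-2=3
Step 5: prey: 1+0-0=1; pred: 3+0-1=2
Step 6: prey: 1+0-0=1; pred: 2+0-1=1
Step 7: prey: 1+0-0=1; pred: 1+0-0=1
Steps 8-15: state stable at prey=1, pred=1 (no change)
No extinction within 15 steps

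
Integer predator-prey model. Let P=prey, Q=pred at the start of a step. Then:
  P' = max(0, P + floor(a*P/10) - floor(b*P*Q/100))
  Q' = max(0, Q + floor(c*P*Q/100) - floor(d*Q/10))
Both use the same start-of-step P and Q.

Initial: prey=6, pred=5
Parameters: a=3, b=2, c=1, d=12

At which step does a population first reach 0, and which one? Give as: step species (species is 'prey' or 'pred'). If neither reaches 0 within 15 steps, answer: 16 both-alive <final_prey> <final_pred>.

Answer: 1 pred

Derivation:
Step 1: prey: 6+1-0=7; pred: 5+0-6=0
First extinction: pred at step 1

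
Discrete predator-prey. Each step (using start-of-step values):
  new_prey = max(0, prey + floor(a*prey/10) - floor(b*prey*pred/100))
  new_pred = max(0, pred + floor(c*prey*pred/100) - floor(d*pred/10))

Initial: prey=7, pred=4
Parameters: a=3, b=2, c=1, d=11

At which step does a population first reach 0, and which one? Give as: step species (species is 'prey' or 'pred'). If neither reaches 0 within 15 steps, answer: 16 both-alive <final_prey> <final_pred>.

Step 1: prey: 7+2-0=9; pred: 4+0-4=0
First extinction: pred at step 1

Answer: 1 pred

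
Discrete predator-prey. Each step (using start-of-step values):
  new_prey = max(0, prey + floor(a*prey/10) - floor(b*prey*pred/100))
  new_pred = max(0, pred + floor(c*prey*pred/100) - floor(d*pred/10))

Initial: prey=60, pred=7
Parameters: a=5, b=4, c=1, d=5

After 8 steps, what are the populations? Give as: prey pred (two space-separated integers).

Answer: 2 16

Derivation:
Step 1: prey: 60+30-16=74; pred: 7+4-3=8
Step 2: prey: 74+37-23=88; pred: 8+5-4=9
Step 3: prey: 88+44-31=101; pred: 9+7-4=12
Step 4: prey: 101+50-48=103; pred: 12+12-6=18
Step 5: prey: 103+51-74=80; pred: 18+18-9=27
Step 6: prey: 80+40-86=34; pred: 27+21-13=35
Step 7: prey: 34+17-47=4; pred: 35+11-17=29
Step 8: prey: 4+2-4=2; pred: 29+1-14=16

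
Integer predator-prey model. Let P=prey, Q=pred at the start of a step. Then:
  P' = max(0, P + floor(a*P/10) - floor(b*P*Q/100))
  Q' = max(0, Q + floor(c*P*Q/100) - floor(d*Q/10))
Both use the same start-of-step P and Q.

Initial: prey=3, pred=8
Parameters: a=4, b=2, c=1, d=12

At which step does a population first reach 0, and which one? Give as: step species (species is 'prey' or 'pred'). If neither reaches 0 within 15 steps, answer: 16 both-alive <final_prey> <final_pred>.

Answer: 1 pred

Derivation:
Step 1: prey: 3+1-0=4; pred: 8+0-9=0
First extinction: pred at step 1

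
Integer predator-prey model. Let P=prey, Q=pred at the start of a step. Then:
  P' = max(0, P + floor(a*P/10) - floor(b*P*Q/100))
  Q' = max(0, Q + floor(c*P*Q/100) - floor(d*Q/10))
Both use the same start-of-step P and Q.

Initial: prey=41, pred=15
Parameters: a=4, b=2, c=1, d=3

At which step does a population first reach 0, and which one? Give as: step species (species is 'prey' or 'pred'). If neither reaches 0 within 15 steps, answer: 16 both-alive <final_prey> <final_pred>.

Answer: 16 both-alive 17 8

Derivation:
Step 1: prey: 41+16-12=45; pred: 15+6-4=17
Step 2: prey: 45+18-15=48; pred: 17+7-5=19
Step 3: prey: 48+19-18=49; pred: 19+9-5=23
Step 4: prey: 49+19-22=46; pred: 23+11-6=28
Step 5: prey: 46+18-25=39; pred: 28+12-8=32
Step 6: prey: 39+15-24=30; pred: 32+12-9=35
Step 7: prey: 30+12-21=21; pred: 35+10-10=35
Step 8: prey: 21+8-14=15; pred: 35+7-10=32
Step 9: prey: 15+6-9=12; pred: 32+4-9=27
Step 10: prey: 12+4-6=10; pred: 27+3-8=22
Step 11: prey: 10+4-4=10; pred: 22+2-6=18
Step 12: prey: 10+4-3=11; pred: 18+1-5=14
Step 13: prey: 11+4-3=12; pred: 14+1-4=11
Step 14: prey: 12+4-2=14; pred: 11+1-3=9
Step 15: prey: 14+5-2=17; pred: 9+1-2=8
No extinction within 15 steps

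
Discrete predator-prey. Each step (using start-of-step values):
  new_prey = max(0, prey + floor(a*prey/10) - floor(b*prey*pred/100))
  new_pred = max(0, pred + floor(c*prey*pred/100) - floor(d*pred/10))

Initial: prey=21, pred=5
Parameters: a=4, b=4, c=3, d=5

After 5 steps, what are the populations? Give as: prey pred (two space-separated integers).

Answer: 27 20

Derivation:
Step 1: prey: 21+8-4=25; pred: 5+3-2=6
Step 2: prey: 25+10-6=29; pred: 6+4-3=7
Step 3: prey: 29+11-8=32; pred: 7+6-3=10
Step 4: prey: 32+12-12=32; pred: 10+9-5=14
Step 5: prey: 32+12-17=27; pred: 14+13-7=20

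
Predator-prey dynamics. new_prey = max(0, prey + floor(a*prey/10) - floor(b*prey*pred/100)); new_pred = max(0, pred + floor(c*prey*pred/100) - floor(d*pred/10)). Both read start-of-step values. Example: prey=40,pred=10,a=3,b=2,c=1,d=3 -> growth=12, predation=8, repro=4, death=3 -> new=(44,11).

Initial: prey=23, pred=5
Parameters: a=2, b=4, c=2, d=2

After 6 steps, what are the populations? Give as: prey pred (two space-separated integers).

Step 1: prey: 23+4-4=23; pred: 5+2-1=6
Step 2: prey: 23+4-5=22; pred: 6+2-1=7
Step 3: prey: 22+4-6=20; pred: 7+3-1=9
Step 4: prey: 20+4-7=17; pred: 9+3-1=11
Step 5: prey: 17+3-7=13; pred: 11+3-2=12
Step 6: prey: 13+2-6=9; pred: 12+3-2=13

Answer: 9 13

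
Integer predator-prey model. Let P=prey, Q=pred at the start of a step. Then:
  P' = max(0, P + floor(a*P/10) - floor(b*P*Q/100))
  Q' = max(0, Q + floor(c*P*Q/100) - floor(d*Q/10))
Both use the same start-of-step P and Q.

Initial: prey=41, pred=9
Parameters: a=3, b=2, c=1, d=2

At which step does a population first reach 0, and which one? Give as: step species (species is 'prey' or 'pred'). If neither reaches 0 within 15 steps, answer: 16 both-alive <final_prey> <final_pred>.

Step 1: prey: 41+12-7=46; pred: 9+3-1=11
Step 2: prey: 46+13-10=49; pred: 11+5-2=14
Step 3: prey: 49+14-13=50; pred: 14+6-2=18
Step 4: prey: 50+15-18=47; pred: 18+9-3=24
Step 5: prey: 47+14-22=39; pred: 24+11-4=31
Step 6: prey: 39+11-24=26; pred: 31+12-6=37
Step 7: prey: 26+7-19=14; pred: 37+9-7=39
Step 8: prey: 14+4-10=8; pred: 39+5-7=37
Step 9: prey: 8+2-5=5; pred: 37+2-7=32
Step 10: prey: 5+1-3=3; pred: 32+1-6=27
Step 11: prey: 3+0-1=2; pred: 27+0-5=22
Step 12: prey: 2+0-0=2; pred: 22+0-4=18
Step 13: prey: 2+0-0=2; pred: 18+0-3=15
Step 14: prey: 2+0-0=2; pred: 15+0-3=12
Step 15: prey: 2+0-0=2; pred: 12+0-2=10
No extinction within 15 steps

Answer: 16 both-alive 2 10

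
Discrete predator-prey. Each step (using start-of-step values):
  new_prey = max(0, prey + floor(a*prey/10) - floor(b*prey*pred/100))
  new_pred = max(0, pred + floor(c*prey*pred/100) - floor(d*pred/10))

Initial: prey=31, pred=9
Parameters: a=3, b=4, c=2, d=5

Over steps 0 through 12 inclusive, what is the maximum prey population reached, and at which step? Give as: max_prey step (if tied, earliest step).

Answer: 34 12

Derivation:
Step 1: prey: 31+9-11=29; pred: 9+5-4=10
Step 2: prey: 29+8-11=26; pred: 10+5-5=10
Step 3: prey: 26+7-10=23; pred: 10+5-5=10
Step 4: prey: 23+6-9=20; pred: 10+4-5=9
Step 5: prey: 20+6-7=19; pred: 9+3-4=8
Step 6: prey: 19+5-6=18; pred: 8+3-4=7
Step 7: prey: 18+5-5=18; pred: 7+2-3=6
Step 8: prey: 18+5-4=19; pred: 6+2-3=5
Step 9: prey: 19+5-3=21; pred: 5+1-2=4
Step 10: prey: 21+6-3=24; pred: 4+1-2=3
Step 11: prey: 24+7-2=29; pred: 3+1-1=3
Step 12: prey: 29+8-3=34; pred: 3+1-1=3
Max prey = 34 at step 12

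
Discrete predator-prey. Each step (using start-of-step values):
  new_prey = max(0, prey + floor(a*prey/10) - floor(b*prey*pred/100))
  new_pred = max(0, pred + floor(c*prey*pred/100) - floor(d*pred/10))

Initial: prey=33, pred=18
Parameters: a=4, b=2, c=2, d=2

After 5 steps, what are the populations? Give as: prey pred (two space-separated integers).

Step 1: prey: 33+13-11=35; pred: 18+11-3=26
Step 2: prey: 35+14-18=31; pred: 26+18-5=39
Step 3: prey: 31+12-24=19; pred: 39+24-7=56
Step 4: prey: 19+7-21=5; pred: 56+21-11=66
Step 5: prey: 5+2-6=1; pred: 66+6-13=59

Answer: 1 59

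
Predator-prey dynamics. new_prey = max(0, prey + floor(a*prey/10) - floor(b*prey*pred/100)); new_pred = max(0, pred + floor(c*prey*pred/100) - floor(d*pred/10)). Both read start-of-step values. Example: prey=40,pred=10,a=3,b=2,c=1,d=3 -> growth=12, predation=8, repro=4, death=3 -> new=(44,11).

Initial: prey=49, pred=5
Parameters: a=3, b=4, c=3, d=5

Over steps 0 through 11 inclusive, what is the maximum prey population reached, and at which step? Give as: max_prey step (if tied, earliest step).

Answer: 54 1

Derivation:
Step 1: prey: 49+14-9=54; pred: 5+7-2=10
Step 2: prey: 54+16-21=49; pred: 10+16-5=21
Step 3: prey: 49+14-41=22; pred: 21+30-10=41
Step 4: prey: 22+6-36=0; pred: 41+27-20=48
Step 5: prey: 0+0-0=0; pred: 48+0-24=24
Step 6: prey: 0+0-0=0; pred: 24+0-12=12
Step 7: prey: 0+0-0=0; pred: 12+0-6=6
Step 8: prey: 0+0-0=0; pred: 6+0-3=3
Step 9: prey: 0+0-0=0; pred: 3+0-1=2
Step 10: prey: 0+0-0=0; pred: 2+0-1=1
Step 11: prey: 0+0-0=0; pred: 1+0-0=1
Max prey = 54 at step 1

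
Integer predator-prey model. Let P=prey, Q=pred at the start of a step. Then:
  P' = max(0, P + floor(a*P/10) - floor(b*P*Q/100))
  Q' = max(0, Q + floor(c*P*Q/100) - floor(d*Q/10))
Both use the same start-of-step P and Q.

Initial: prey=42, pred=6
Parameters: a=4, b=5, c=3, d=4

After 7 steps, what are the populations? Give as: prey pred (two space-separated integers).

Step 1: prey: 42+16-12=46; pred: 6+7-2=11
Step 2: prey: 46+18-25=39; pred: 11+15-4=22
Step 3: prey: 39+15-42=12; pred: 22+25-8=39
Step 4: prey: 12+4-23=0; pred: 39+14-15=38
Step 5: prey: 0+0-0=0; pred: 38+0-15=23
Step 6: prey: 0+0-0=0; pred: 23+0-9=14
Step 7: prey: 0+0-0=0; pred: 14+0-5=9

Answer: 0 9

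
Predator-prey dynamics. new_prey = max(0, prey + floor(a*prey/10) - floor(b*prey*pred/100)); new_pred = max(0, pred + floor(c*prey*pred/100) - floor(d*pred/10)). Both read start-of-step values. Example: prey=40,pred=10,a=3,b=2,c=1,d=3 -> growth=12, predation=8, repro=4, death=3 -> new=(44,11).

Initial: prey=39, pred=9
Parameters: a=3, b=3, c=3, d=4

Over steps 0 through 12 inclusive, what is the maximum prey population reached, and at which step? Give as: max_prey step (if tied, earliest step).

Answer: 40 1

Derivation:
Step 1: prey: 39+11-10=40; pred: 9+10-3=16
Step 2: prey: 40+12-19=33; pred: 16+19-6=29
Step 3: prey: 33+9-28=14; pred: 29+28-11=46
Step 4: prey: 14+4-19=0; pred: 46+19-18=47
Step 5: prey: 0+0-0=0; pred: 47+0-18=29
Step 6: prey: 0+0-0=0; pred: 29+0-11=18
Step 7: prey: 0+0-0=0; pred: 18+0-7=11
Step 8: prey: 0+0-0=0; pred: 11+0-4=7
Step 9: prey: 0+0-0=0; pred: 7+0-2=5
Step 10: prey: 0+0-0=0; pred: 5+0-2=3
Step 11: prey: 0+0-0=0; pred: 3+0-1=2
Step 12: prey: 0+0-0=0; pred: 2+0-0=2
Max prey = 40 at step 1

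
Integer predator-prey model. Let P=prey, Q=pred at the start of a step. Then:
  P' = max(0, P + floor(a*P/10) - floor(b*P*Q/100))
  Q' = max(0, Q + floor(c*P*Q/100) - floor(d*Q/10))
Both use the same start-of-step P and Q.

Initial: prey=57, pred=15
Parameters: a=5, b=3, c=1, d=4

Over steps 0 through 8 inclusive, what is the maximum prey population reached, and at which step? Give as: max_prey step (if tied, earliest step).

Answer: 60 1

Derivation:
Step 1: prey: 57+28-25=60; pred: 15+8-6=17
Step 2: prey: 60+30-30=60; pred: 17+10-6=21
Step 3: prey: 60+30-37=53; pred: 21+12-8=25
Step 4: prey: 53+26-39=40; pred: 25+13-10=28
Step 5: prey: 40+20-33=27; pred: 28+11-11=28
Step 6: prey: 27+13-22=18; pred: 28+7-11=24
Step 7: prey: 18+9-12=15; pred: 24+4-9=19
Step 8: prey: 15+7-8=14; pred: 19+2-7=14
Max prey = 60 at step 1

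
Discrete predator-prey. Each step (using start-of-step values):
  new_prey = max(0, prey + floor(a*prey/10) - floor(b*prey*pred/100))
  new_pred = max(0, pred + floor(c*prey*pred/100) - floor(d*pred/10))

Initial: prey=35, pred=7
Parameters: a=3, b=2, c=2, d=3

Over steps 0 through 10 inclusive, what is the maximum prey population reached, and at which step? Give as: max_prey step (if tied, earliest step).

Step 1: prey: 35+10-4=41; pred: 7+4-2=9
Step 2: prey: 41+12-7=46; pred: 9+7-2=14
Step 3: prey: 46+13-12=47; pred: 14+12-4=22
Step 4: prey: 47+14-20=41; pred: 22+20-6=36
Step 5: prey: 41+12-29=24; pred: 36+29-10=55
Step 6: prey: 24+7-26=5; pred: 55+26-16=65
Step 7: prey: 5+1-6=0; pred: 65+6-19=52
Step 8: prey: 0+0-0=0; pred: 52+0-15=37
Step 9: prey: 0+0-0=0; pred: 37+0-11=26
Step 10: prey: 0+0-0=0; pred: 26+0-7=19
Max prey = 47 at step 3

Answer: 47 3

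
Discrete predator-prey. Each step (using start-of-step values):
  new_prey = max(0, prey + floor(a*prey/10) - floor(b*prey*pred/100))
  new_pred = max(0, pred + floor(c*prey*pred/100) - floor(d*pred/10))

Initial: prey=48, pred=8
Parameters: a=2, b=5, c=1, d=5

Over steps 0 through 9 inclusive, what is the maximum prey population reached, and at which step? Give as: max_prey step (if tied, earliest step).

Step 1: prey: 48+9-19=38; pred: 8+3-4=7
Step 2: prey: 38+7-13=32; pred: 7+2-3=6
Step 3: prey: 32+6-9=29; pred: 6+1-3=4
Step 4: prey: 29+5-5=29; pred: 4+1-2=3
Step 5: prey: 29+5-4=30; pred: 3+0-1=2
Step 6: prey: 30+6-3=33; pred: 2+0-1=1
Step 7: prey: 33+6-1=38; pred: 1+0-0=1
Step 8: prey: 38+7-1=44; pred: 1+0-0=1
Step 9: prey: 44+8-2=50; pred: 1+0-0=1
Max prey = 50 at step 9

Answer: 50 9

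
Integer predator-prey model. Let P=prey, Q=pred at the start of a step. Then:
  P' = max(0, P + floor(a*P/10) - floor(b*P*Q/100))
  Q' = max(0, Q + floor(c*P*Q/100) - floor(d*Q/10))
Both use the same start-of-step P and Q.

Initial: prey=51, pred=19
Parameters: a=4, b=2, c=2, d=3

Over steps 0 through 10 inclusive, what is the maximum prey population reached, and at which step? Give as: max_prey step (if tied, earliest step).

Step 1: prey: 51+20-19=52; pred: 19+19-5=33
Step 2: prey: 52+20-34=38; pred: 33+34-9=58
Step 3: prey: 38+15-44=9; pred: 58+44-17=85
Step 4: prey: 9+3-15=0; pred: 85+15-25=75
Step 5: prey: 0+0-0=0; pred: 75+0-22=53
Step 6: prey: 0+0-0=0; pred: 53+0-15=38
Step 7: prey: 0+0-0=0; pred: 38+0-11=27
Step 8: prey: 0+0-0=0; pred: 27+0-8=19
Step 9: prey: 0+0-0=0; pred: 19+0-5=14
Step 10: prey: 0+0-0=0; pred: 14+0-4=10
Max prey = 52 at step 1

Answer: 52 1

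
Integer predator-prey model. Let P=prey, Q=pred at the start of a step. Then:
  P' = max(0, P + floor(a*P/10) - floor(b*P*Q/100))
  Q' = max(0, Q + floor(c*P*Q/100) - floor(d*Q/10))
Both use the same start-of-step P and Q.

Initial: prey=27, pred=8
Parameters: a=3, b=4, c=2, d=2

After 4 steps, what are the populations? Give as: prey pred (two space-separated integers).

Step 1: prey: 27+8-8=27; pred: 8+4-1=11
Step 2: prey: 27+8-11=24; pred: 11+5-2=14
Step 3: prey: 24+7-13=18; pred: 14+6-2=18
Step 4: prey: 18+5-12=11; pred: 18+6-3=21

Answer: 11 21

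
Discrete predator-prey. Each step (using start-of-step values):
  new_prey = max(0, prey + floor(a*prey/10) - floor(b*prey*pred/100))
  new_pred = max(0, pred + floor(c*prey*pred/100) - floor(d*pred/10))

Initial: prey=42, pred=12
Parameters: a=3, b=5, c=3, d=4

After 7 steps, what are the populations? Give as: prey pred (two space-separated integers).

Answer: 0 4

Derivation:
Step 1: prey: 42+12-25=29; pred: 12+15-4=23
Step 2: prey: 29+8-33=4; pred: 23+20-9=34
Step 3: prey: 4+1-6=0; pred: 34+4-13=25
Step 4: prey: 0+0-0=0; pred: 25+0-10=15
Step 5: prey: 0+0-0=0; pred: 15+0-6=9
Step 6: prey: 0+0-0=0; pred: 9+0-3=6
Step 7: prey: 0+0-0=0; pred: 6+0-2=4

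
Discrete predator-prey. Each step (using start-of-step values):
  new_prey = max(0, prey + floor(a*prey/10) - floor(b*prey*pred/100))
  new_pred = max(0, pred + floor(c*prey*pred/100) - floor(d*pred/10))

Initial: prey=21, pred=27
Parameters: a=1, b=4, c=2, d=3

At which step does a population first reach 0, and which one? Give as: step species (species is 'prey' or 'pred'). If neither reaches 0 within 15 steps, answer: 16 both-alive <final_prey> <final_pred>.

Step 1: prey: 21+2-22=1; pred: 27+11-8=30
Step 2: prey: 1+0-1=0; pred: 30+0-9=21
First extinction: prey at step 2

Answer: 2 prey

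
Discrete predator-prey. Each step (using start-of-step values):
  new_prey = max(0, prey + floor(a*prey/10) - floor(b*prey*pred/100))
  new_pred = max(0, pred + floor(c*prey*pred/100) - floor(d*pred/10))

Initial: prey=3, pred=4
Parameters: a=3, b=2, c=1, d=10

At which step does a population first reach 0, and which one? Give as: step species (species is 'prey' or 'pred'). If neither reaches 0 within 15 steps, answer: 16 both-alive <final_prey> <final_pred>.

Answer: 1 pred

Derivation:
Step 1: prey: 3+0-0=3; pred: 4+0-4=0
First extinction: pred at step 1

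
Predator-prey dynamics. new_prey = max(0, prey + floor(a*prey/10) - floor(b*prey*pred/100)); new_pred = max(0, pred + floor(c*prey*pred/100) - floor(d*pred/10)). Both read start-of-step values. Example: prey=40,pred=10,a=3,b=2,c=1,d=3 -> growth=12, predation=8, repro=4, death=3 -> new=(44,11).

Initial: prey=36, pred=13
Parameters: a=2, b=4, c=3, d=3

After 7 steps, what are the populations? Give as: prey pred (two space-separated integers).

Answer: 0 9

Derivation:
Step 1: prey: 36+7-18=25; pred: 13+14-3=24
Step 2: prey: 25+5-24=6; pred: 24+18-7=35
Step 3: prey: 6+1-8=0; pred: 35+6-10=31
Step 4: prey: 0+0-0=0; pred: 31+0-9=22
Step 5: prey: 0+0-0=0; pred: 22+0-6=16
Step 6: prey: 0+0-0=0; pred: 16+0-4=12
Step 7: prey: 0+0-0=0; pred: 12+0-3=9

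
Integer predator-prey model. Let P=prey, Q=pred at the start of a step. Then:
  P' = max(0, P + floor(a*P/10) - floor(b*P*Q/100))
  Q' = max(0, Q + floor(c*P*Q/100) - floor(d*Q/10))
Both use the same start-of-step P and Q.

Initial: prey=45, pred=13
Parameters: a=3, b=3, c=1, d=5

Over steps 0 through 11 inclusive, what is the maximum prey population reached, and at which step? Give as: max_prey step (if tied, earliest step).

Step 1: prey: 45+13-17=41; pred: 13+5-6=12
Step 2: prey: 41+12-14=39; pred: 12+4-6=10
Step 3: prey: 39+11-11=39; pred: 10+3-5=8
Step 4: prey: 39+11-9=41; pred: 8+3-4=7
Step 5: prey: 41+12-8=45; pred: 7+2-3=6
Step 6: prey: 45+13-8=50; pred: 6+2-3=5
Step 7: prey: 50+15-7=58; pred: 5+2-2=5
Step 8: prey: 58+17-8=67; pred: 5+2-2=5
Step 9: prey: 67+20-10=77; pred: 5+3-2=6
Step 10: prey: 77+23-13=87; pred: 6+4-3=7
Step 11: prey: 87+26-18=95; pred: 7+6-3=10
Max prey = 95 at step 11

Answer: 95 11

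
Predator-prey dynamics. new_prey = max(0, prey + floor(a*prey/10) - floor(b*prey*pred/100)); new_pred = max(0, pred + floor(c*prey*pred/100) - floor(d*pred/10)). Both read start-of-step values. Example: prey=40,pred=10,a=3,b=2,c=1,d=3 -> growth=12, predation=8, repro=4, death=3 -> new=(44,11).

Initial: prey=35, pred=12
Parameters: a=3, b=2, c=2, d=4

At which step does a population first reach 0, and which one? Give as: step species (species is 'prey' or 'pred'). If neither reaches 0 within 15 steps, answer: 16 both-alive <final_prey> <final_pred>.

Answer: 16 both-alive 14 2

Derivation:
Step 1: prey: 35+10-8=37; pred: 12+8-4=16
Step 2: prey: 37+11-11=37; pred: 16+11-6=21
Step 3: prey: 37+11-15=33; pred: 21+15-8=28
Step 4: prey: 33+9-18=24; pred: 28+18-11=35
Step 5: prey: 24+7-16=15; pred: 35+16-14=37
Step 6: prey: 15+4-11=8; pred: 37+11-14=34
Step 7: prey: 8+2-5=5; pred: 34+5-13=26
Step 8: prey: 5+1-2=4; pred: 26+2-10=18
Step 9: prey: 4+1-1=4; pred: 18+1-7=12
Step 10: prey: 4+1-0=5; pred: 12+0-4=8
Step 11: prey: 5+1-0=6; pred: 8+0-3=5
Step 12: prey: 6+1-0=7; pred: 5+0-2=3
Step 13: prey: 7+2-0=9; pred: 3+0-1=2
Step 14: prey: 9+2-0=11; pred: 2+0-0=2
Step 15: prey: 11+3-0=14; pred: 2+0-0=2
No extinction within 15 steps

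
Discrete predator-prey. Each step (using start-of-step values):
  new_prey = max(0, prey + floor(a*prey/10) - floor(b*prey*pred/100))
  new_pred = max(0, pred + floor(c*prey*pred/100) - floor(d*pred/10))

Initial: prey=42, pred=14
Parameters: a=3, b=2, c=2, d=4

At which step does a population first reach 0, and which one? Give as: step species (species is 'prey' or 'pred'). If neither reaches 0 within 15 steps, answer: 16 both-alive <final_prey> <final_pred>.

Answer: 16 both-alive 2 2

Derivation:
Step 1: prey: 42+12-11=43; pred: 14+11-5=20
Step 2: prey: 43+12-17=38; pred: 20+17-8=29
Step 3: prey: 38+11-22=27; pred: 29+22-11=40
Step 4: prey: 27+8-21=14; pred: 40+21-16=45
Step 5: prey: 14+4-12=6; pred: 45+12-18=39
Step 6: prey: 6+1-4=3; pred: 39+4-15=28
Step 7: prey: 3+0-1=2; pred: 28+1-11=18
Step 8: prey: 2+0-0=2; pred: 18+0-7=11
Step 9: prey: 2+0-0=2; pred: 11+0-4=7
Step 10: prey: 2+0-0=2; pred: 7+0-2=5
Step 11: prey: 2+0-0=2; pred: 5+0-2=3
Step 12: prey: 2+0-0=2; pred: 3+0-1=2
Step 13: prey: 2+0-0=2; pred: 2+0-0=2
Steps 14-15: state stable at prey=2, pred=2 (no change)
No extinction within 15 steps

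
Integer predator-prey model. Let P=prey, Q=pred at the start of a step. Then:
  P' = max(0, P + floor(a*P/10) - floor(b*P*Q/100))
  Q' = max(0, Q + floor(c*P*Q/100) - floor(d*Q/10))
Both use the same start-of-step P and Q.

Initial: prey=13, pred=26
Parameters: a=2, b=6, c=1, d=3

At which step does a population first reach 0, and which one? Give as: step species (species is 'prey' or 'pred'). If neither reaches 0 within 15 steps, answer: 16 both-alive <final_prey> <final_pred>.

Answer: 1 prey

Derivation:
Step 1: prey: 13+2-20=0; pred: 26+3-7=22
First extinction: prey at step 1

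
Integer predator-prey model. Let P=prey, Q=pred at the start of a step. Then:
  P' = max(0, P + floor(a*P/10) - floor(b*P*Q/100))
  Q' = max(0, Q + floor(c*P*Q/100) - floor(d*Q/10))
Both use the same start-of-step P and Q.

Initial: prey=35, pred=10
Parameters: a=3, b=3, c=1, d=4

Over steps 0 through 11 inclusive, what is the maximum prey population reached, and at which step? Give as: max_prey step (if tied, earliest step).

Step 1: prey: 35+10-10=35; pred: 10+3-4=9
Step 2: prey: 35+10-9=36; pred: 9+3-3=9
Step 3: prey: 36+10-9=37; pred: 9+3-3=9
Step 4: prey: 37+11-9=39; pred: 9+3-3=9
Step 5: prey: 39+11-10=40; pred: 9+3-3=9
Step 6: prey: 40+12-10=42; pred: 9+3-3=9
Step 7: prey: 42+12-11=43; pred: 9+3-3=9
Step 8: prey: 43+12-11=44; pred: 9+3-3=9
Step 9: prey: 44+13-11=46; pred: 9+3-3=9
Step 10: prey: 46+13-12=47; pred: 9+4-3=10
Step 11: prey: 47+14-14=47; pred: 10+4-4=10
Max prey = 47 at step 10

Answer: 47 10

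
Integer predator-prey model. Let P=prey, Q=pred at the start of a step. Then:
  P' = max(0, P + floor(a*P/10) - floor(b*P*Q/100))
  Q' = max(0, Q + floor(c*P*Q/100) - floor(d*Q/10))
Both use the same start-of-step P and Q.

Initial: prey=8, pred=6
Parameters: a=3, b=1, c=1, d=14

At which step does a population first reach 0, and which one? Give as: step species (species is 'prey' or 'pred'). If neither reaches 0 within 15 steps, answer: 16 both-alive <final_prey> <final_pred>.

Answer: 1 pred

Derivation:
Step 1: prey: 8+2-0=10; pred: 6+0-8=0
First extinction: pred at step 1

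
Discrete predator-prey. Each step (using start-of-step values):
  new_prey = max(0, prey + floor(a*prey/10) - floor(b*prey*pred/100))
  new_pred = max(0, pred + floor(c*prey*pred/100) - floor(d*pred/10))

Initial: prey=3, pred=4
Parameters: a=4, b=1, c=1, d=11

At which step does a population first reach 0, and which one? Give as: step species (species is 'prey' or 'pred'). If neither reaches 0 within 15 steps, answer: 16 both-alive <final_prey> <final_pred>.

Answer: 1 pred

Derivation:
Step 1: prey: 3+1-0=4; pred: 4+0-4=0
First extinction: pred at step 1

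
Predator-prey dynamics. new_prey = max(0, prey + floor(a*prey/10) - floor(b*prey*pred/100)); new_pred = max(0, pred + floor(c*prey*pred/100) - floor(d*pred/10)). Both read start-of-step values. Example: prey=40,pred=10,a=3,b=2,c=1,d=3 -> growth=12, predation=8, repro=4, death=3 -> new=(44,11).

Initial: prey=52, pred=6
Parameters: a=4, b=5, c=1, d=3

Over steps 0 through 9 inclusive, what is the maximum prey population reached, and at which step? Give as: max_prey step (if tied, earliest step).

Answer: 57 1

Derivation:
Step 1: prey: 52+20-15=57; pred: 6+3-1=8
Step 2: prey: 57+22-22=57; pred: 8+4-2=10
Step 3: prey: 57+22-28=51; pred: 10+5-3=12
Step 4: prey: 51+20-30=41; pred: 12+6-3=15
Step 5: prey: 41+16-30=27; pred: 15+6-4=17
Step 6: prey: 27+10-22=15; pred: 17+4-5=16
Step 7: prey: 15+6-12=9; pred: 16+2-4=14
Step 8: prey: 9+3-6=6; pred: 14+1-4=11
Step 9: prey: 6+2-3=5; pred: 11+0-3=8
Max prey = 57 at step 1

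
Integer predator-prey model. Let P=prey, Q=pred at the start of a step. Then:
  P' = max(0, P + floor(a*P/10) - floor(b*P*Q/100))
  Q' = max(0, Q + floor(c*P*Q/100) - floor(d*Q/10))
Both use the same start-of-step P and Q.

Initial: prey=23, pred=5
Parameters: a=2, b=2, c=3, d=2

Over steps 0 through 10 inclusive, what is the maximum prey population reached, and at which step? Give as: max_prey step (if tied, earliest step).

Answer: 27 2

Derivation:
Step 1: prey: 23+4-2=25; pred: 5+3-1=7
Step 2: prey: 25+5-3=27; pred: 7+5-1=11
Step 3: prey: 27+5-5=27; pred: 11+8-2=17
Step 4: prey: 27+5-9=23; pred: 17+13-3=27
Step 5: prey: 23+4-12=15; pred: 27+18-5=40
Step 6: prey: 15+3-12=6; pred: 40+18-8=50
Step 7: prey: 6+1-6=1; pred: 50+9-10=49
Step 8: prey: 1+0-0=1; pred: 49+1-9=41
Step 9: prey: 1+0-0=1; pred: 41+1-8=34
Step 10: prey: 1+0-0=1; pred: 34+1-6=29
Max prey = 27 at step 2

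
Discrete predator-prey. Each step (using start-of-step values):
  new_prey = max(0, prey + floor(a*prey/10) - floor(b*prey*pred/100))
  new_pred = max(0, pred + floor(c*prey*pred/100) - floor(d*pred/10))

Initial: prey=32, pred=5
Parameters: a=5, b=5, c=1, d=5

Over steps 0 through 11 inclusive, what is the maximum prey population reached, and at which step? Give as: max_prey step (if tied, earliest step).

Step 1: prey: 32+16-8=40; pred: 5+1-2=4
Step 2: prey: 40+20-8=52; pred: 4+1-2=3
Step 3: prey: 52+26-7=71; pred: 3+1-1=3
Step 4: prey: 71+35-10=96; pred: 3+2-1=4
Step 5: prey: 96+48-19=125; pred: 4+3-2=5
Step 6: prey: 125+62-31=156; pred: 5+6-2=9
Step 7: prey: 156+78-70=164; pred: 9+14-4=19
Step 8: prey: 164+82-155=91; pred: 19+31-9=41
Step 9: prey: 91+45-186=0; pred: 41+37-20=58
Step 10: prey: 0+0-0=0; pred: 58+0-29=29
Step 11: prey: 0+0-0=0; pred: 29+0-14=15
Max prey = 164 at step 7

Answer: 164 7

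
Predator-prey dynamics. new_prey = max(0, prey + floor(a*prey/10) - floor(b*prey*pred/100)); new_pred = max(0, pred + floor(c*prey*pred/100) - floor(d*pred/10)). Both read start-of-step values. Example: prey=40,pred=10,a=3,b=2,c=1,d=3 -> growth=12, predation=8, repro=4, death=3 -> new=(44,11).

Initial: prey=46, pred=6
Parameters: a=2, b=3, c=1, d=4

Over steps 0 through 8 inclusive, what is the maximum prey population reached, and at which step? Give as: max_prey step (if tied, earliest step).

Step 1: prey: 46+9-8=47; pred: 6+2-2=6
Step 2: prey: 47+9-8=48; pred: 6+2-2=6
Step 3: prey: 48+9-8=49; pred: 6+2-2=6
Step 4: prey: 49+9-8=50; pred: 6+2-2=6
Step 5: prey: 50+10-9=51; pred: 6+3-2=7
Step 6: prey: 51+10-10=51; pred: 7+3-2=8
Step 7: prey: 51+10-12=49; pred: 8+4-3=9
Step 8: prey: 49+9-13=45; pred: 9+4-3=10
Max prey = 51 at step 5

Answer: 51 5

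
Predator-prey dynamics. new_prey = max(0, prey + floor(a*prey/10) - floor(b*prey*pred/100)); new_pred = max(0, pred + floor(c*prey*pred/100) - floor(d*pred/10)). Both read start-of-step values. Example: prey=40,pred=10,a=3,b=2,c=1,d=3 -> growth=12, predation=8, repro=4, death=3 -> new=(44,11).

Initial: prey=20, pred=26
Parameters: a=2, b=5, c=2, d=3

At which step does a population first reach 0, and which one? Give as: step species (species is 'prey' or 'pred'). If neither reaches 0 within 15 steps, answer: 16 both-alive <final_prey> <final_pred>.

Step 1: prey: 20+4-26=0; pred: 26+10-7=29
First extinction: prey at step 1

Answer: 1 prey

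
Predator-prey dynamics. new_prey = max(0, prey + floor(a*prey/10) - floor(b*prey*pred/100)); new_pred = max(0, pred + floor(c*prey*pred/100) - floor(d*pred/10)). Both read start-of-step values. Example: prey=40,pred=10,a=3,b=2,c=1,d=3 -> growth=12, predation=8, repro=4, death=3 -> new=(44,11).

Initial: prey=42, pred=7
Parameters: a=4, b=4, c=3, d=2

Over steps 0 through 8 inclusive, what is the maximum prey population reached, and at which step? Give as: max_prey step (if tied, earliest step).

Step 1: prey: 42+16-11=47; pred: 7+8-1=14
Step 2: prey: 47+18-26=39; pred: 14+19-2=31
Step 3: prey: 39+15-48=6; pred: 31+36-6=61
Step 4: prey: 6+2-14=0; pred: 61+10-12=59
Step 5: prey: 0+0-0=0; pred: 59+0-11=48
Step 6: prey: 0+0-0=0; pred: 48+0-9=39
Step 7: prey: 0+0-0=0; pred: 39+0-7=32
Step 8: prey: 0+0-0=0; pred: 32+0-6=26
Max prey = 47 at step 1

Answer: 47 1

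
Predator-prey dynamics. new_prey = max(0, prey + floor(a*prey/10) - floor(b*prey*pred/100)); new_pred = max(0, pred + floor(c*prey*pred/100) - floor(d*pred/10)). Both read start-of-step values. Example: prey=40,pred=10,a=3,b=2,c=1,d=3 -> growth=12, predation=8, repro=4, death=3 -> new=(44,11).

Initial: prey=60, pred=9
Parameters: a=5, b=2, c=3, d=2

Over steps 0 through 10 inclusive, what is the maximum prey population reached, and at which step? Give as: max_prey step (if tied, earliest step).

Answer: 82 2

Derivation:
Step 1: prey: 60+30-10=80; pred: 9+16-1=24
Step 2: prey: 80+40-38=82; pred: 24+57-4=77
Step 3: prey: 82+41-126=0; pred: 77+189-15=251
Step 4: prey: 0+0-0=0; pred: 251+0-50=201
Step 5: prey: 0+0-0=0; pred: 201+0-40=161
Step 6: prey: 0+0-0=0; pred: 161+0-32=129
Step 7: prey: 0+0-0=0; pred: 129+0-25=104
Step 8: prey: 0+0-0=0; pred: 104+0-20=84
Step 9: prey: 0+0-0=0; pred: 84+0-16=68
Step 10: prey: 0+0-0=0; pred: 68+0-13=55
Max prey = 82 at step 2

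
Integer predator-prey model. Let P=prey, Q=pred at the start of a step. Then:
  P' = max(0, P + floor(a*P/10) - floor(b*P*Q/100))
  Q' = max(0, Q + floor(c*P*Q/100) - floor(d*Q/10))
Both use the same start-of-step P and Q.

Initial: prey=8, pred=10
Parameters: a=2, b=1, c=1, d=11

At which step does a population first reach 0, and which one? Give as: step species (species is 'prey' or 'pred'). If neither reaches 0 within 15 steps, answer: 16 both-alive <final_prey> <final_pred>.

Step 1: prey: 8+1-0=9; pred: 10+0-11=0
First extinction: pred at step 1

Answer: 1 pred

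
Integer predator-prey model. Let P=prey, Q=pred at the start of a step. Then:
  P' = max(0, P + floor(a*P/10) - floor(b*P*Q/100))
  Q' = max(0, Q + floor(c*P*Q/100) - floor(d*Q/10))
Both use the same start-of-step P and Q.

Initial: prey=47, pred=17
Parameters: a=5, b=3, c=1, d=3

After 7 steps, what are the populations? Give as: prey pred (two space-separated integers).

Answer: 12 20

Derivation:
Step 1: prey: 47+23-23=47; pred: 17+7-5=19
Step 2: prey: 47+23-26=44; pred: 19+8-5=22
Step 3: prey: 44+22-29=37; pred: 22+9-6=25
Step 4: prey: 37+18-27=28; pred: 25+9-7=27
Step 5: prey: 28+14-22=20; pred: 27+7-8=26
Step 6: prey: 20+10-15=15; pred: 26+5-7=24
Step 7: prey: 15+7-10=12; pred: 24+3-7=20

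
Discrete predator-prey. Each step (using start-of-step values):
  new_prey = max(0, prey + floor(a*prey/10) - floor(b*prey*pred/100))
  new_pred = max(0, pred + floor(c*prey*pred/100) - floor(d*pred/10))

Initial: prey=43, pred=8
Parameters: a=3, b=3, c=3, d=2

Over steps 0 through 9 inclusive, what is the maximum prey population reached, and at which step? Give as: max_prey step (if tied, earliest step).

Step 1: prey: 43+12-10=45; pred: 8+10-1=17
Step 2: prey: 45+13-22=36; pred: 17+22-3=36
Step 3: prey: 36+10-38=8; pred: 36+38-7=67
Step 4: prey: 8+2-16=0; pred: 67+16-13=70
Step 5: prey: 0+0-0=0; pred: 70+0-14=56
Step 6: prey: 0+0-0=0; pred: 56+0-11=45
Step 7: prey: 0+0-0=0; pred: 45+0-9=36
Step 8: prey: 0+0-0=0; pred: 36+0-7=29
Step 9: prey: 0+0-0=0; pred: 29+0-5=24
Max prey = 45 at step 1

Answer: 45 1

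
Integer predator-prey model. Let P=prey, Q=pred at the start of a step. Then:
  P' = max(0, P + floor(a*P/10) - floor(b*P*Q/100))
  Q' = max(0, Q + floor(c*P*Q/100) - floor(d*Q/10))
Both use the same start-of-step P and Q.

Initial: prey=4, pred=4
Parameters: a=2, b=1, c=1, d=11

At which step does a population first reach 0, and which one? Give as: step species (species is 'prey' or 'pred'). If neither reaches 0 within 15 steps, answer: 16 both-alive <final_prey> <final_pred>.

Step 1: prey: 4+0-0=4; pred: 4+0-4=0
First extinction: pred at step 1

Answer: 1 pred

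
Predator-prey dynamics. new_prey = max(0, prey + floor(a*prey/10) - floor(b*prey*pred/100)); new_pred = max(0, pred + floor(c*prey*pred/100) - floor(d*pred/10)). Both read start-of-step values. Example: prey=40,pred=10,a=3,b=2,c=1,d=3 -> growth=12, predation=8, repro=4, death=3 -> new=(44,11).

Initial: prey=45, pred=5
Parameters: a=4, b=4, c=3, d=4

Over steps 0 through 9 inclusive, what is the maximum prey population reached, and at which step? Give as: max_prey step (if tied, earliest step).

Step 1: prey: 45+18-9=54; pred: 5+6-2=9
Step 2: prey: 54+21-19=56; pred: 9+14-3=20
Step 3: prey: 56+22-44=34; pred: 20+33-8=45
Step 4: prey: 34+13-61=0; pred: 45+45-18=72
Step 5: prey: 0+0-0=0; pred: 72+0-28=44
Step 6: prey: 0+0-0=0; pred: 44+0-17=27
Step 7: prey: 0+0-0=0; pred: 27+0-10=17
Step 8: prey: 0+0-0=0; pred: 17+0-6=11
Step 9: prey: 0+0-0=0; pred: 11+0-4=7
Max prey = 56 at step 2

Answer: 56 2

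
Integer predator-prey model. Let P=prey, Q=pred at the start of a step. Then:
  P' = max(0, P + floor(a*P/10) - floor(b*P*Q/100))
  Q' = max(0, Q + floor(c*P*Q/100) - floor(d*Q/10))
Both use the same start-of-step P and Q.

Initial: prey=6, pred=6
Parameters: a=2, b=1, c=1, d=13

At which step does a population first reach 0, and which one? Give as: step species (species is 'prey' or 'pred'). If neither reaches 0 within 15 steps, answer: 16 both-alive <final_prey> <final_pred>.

Answer: 1 pred

Derivation:
Step 1: prey: 6+1-0=7; pred: 6+0-7=0
First extinction: pred at step 1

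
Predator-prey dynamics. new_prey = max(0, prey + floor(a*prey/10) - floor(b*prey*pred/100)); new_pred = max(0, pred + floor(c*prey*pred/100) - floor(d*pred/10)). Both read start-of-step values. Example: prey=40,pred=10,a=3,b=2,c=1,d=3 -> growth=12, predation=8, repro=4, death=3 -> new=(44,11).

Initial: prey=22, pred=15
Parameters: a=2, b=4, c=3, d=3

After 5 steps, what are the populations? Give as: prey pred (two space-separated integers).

Answer: 1 10

Derivation:
Step 1: prey: 22+4-13=13; pred: 15+9-4=20
Step 2: prey: 13+2-10=5; pred: 20+7-6=21
Step 3: prey: 5+1-4=2; pred: 21+3-6=18
Step 4: prey: 2+0-1=1; pred: 18+1-5=14
Step 5: prey: 1+0-0=1; pred: 14+0-4=10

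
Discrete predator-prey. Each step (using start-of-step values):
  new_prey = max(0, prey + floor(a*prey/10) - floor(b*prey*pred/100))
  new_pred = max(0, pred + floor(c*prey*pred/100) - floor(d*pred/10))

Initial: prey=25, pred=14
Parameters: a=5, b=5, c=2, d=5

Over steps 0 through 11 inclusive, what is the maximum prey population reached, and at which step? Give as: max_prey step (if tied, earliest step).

Answer: 60 11

Derivation:
Step 1: prey: 25+12-17=20; pred: 14+7-7=14
Step 2: prey: 20+10-14=16; pred: 14+5-7=12
Step 3: prey: 16+8-9=15; pred: 12+3-6=9
Step 4: prey: 15+7-6=16; pred: 9+2-4=7
Step 5: prey: 16+8-5=19; pred: 7+2-3=6
Step 6: prey: 19+9-5=23; pred: 6+2-3=5
Step 7: prey: 23+11-5=29; pred: 5+2-2=5
Step 8: prey: 29+14-7=36; pred: 5+2-2=5
Step 9: prey: 36+18-9=45; pred: 5+3-2=6
Step 10: prey: 45+22-13=54; pred: 6+5-3=8
Step 11: prey: 54+27-21=60; pred: 8+8-4=12
Max prey = 60 at step 11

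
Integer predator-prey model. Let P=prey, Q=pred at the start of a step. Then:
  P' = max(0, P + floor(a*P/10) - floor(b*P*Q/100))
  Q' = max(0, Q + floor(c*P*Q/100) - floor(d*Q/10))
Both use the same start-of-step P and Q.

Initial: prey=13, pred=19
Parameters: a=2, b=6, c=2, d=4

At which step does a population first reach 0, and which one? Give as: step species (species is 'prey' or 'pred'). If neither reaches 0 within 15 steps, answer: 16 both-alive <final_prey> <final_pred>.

Answer: 16 both-alive 1 2

Derivation:
Step 1: prey: 13+2-14=1; pred: 19+4-7=16
Step 2: prey: 1+0-0=1; pred: 16+0-6=10
Step 3: prey: 1+0-0=1; pred: 10+0-4=6
Step 4: prey: 1+0-0=1; pred: 6+0-2=4
Step 5: prey: 1+0-0=1; pred: 4+0-1=3
Step 6: prey: 1+0-0=1; pred: 3+0-1=2
Step 7: prey: 1+0-0=1; pred: 2+0-0=2
Steps 8-15: state stable at prey=1, pred=2 (no change)
No extinction within 15 steps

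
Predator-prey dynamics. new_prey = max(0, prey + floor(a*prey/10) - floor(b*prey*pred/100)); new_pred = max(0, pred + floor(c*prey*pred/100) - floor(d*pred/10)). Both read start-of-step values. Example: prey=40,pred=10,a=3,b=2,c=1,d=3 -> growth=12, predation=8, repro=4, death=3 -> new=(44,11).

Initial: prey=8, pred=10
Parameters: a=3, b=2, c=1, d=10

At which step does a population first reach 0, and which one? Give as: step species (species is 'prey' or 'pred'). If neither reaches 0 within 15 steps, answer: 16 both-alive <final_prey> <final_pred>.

Step 1: prey: 8+2-1=9; pred: 10+0-10=0
First extinction: pred at step 1

Answer: 1 pred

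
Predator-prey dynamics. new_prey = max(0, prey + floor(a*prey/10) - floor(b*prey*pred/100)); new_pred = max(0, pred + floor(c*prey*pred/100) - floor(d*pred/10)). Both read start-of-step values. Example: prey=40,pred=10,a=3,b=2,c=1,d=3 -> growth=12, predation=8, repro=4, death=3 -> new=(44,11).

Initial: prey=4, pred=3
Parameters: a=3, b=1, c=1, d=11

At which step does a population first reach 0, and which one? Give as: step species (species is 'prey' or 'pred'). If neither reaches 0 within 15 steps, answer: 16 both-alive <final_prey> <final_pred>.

Answer: 1 pred

Derivation:
Step 1: prey: 4+1-0=5; pred: 3+0-3=0
First extinction: pred at step 1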